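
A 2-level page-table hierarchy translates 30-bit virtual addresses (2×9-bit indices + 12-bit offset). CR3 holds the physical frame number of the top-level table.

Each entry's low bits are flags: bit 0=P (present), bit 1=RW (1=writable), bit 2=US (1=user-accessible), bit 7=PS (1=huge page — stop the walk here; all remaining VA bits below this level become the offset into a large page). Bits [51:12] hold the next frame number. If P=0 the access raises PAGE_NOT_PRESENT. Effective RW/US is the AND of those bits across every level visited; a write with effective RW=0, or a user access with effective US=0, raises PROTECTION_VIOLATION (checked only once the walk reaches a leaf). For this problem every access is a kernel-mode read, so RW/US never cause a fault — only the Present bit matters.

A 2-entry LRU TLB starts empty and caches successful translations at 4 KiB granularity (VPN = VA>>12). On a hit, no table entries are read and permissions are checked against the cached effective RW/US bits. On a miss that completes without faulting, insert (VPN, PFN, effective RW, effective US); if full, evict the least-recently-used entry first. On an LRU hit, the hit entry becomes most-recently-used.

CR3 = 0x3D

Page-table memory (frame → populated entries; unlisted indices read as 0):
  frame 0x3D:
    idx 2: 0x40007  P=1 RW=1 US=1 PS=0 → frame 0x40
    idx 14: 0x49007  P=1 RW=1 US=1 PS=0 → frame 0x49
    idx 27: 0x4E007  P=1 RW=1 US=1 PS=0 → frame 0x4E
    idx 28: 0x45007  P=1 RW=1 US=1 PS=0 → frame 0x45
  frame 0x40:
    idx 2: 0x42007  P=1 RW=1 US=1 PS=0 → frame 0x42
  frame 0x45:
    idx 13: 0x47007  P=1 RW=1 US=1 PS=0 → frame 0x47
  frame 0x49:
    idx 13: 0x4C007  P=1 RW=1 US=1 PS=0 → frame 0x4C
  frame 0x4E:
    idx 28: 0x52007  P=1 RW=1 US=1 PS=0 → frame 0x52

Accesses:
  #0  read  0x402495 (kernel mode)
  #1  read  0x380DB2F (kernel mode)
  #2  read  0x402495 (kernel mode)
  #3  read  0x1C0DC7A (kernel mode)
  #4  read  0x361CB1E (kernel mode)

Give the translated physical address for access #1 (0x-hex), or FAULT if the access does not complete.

Walk each access:
#0 VA=0x402495 (r,kernel):
  [0] read 0x3D idx=2: raw=0x40007 flags P=1 W=1 U=1 S=0
  [1] read 0x40 idx=2: raw=0x42007 flags P=1 W=1 U=1 S=0
  → PA=0x42495  (2 entries read)
#1 VA=0x380DB2F (r,kernel):
  [0] read 0x3D idx=28: raw=0x45007 flags P=1 W=1 U=1 S=0
  [1] read 0x45 idx=13: raw=0x47007 flags P=1 W=1 U=1 S=0
  → PA=0x47B2F  (2 entries read)
#2 VA=0x402495 (r,kernel):
  TLB hit vpn=0x402 → PA=0x42495
#3 VA=0x1C0DC7A (r,kernel):
  [0] read 0x3D idx=14: raw=0x49007 flags P=1 W=1 U=1 S=0
  [1] read 0x49 idx=13: raw=0x4C007 flags P=1 W=1 U=1 S=0
  → PA=0x4CC7A  (2 entries read)
#4 VA=0x361CB1E (r,kernel):
  [0] read 0x3D idx=27: raw=0x4E007 flags P=1 W=1 U=1 S=0
  [1] read 0x4E idx=28: raw=0x52007 flags P=1 W=1 U=1 S=0
  → PA=0x52B1E  (2 entries read)

Access #1 PA: 0x47B2F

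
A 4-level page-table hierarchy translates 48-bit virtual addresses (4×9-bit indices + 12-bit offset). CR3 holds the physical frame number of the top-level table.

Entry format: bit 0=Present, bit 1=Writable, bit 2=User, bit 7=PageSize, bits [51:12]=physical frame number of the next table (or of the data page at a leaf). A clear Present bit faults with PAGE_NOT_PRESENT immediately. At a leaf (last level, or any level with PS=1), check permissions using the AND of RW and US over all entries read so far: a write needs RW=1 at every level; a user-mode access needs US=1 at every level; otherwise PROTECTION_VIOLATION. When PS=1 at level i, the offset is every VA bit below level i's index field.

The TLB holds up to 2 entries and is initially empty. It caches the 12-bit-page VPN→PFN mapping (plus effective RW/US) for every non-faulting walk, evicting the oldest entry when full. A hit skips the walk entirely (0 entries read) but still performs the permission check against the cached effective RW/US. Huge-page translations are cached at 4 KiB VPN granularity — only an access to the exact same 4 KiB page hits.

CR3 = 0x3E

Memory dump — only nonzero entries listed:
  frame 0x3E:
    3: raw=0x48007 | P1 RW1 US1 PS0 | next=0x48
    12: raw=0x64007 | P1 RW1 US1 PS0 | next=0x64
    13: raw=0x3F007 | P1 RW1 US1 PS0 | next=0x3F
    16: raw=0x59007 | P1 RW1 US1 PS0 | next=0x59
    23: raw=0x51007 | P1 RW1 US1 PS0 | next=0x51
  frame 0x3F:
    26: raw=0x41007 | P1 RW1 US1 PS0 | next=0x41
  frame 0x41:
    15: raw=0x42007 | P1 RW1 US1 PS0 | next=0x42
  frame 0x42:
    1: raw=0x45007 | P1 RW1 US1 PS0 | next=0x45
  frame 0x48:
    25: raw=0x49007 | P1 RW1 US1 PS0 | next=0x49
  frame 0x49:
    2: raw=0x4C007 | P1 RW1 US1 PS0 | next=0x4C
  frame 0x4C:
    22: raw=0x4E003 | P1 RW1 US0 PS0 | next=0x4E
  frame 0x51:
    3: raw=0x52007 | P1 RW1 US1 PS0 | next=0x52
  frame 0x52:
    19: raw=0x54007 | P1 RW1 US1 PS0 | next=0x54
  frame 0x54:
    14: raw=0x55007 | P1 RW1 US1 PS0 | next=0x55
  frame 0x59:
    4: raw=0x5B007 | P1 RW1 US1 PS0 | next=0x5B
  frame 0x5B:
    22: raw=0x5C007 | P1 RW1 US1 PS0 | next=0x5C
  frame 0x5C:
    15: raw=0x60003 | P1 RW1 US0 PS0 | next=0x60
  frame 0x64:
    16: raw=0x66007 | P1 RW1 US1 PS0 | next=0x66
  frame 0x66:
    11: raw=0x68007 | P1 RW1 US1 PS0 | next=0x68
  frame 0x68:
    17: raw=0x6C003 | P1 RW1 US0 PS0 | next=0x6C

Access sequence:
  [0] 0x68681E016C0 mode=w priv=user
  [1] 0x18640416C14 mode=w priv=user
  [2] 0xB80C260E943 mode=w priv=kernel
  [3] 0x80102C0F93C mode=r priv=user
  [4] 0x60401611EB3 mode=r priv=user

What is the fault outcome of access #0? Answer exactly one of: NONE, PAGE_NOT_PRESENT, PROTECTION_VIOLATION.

Per-access translation:
#0 VA=0x68681E016C0 (w,user):
  [0] read 0x3E idx=13: raw=0x3F007 flags P=1 W=1 U=1 S=0
  [1] read 0x3F idx=26: raw=0x41007 flags P=1 W=1 U=1 S=0
  [2] read 0x41 idx=15: raw=0x42007 flags P=1 W=1 U=1 S=0
  [3] read 0x42 idx=1: raw=0x45007 flags P=1 W=1 U=1 S=0
  → PA=0x456C0  (4 entries read)
#1 VA=0x18640416C14 (w,user):
  [0] read 0x3E idx=3: raw=0x48007 flags P=1 W=1 U=1 S=0
  [1] read 0x48 idx=25: raw=0x49007 flags P=1 W=1 U=1 S=0
  [2] read 0x49 idx=2: raw=0x4C007 flags P=1 W=1 U=1 S=0
  [3] read 0x4C idx=22: raw=0x4E003 flags P=1 W=1 U=0 S=0
  → PROTECTION_VIOLATION  (4 entries read)
#2 VA=0xB80C260E943 (w,kernel):
  [0] read 0x3E idx=23: raw=0x51007 flags P=1 W=1 U=1 S=0
  [1] read 0x51 idx=3: raw=0x52007 flags P=1 W=1 U=1 S=0
  [2] read 0x52 idx=19: raw=0x54007 flags P=1 W=1 U=1 S=0
  [3] read 0x54 idx=14: raw=0x55007 flags P=1 W=1 U=1 S=0
  → PA=0x55943  (4 entries read)
#3 VA=0x80102C0F93C (r,user):
  [0] read 0x3E idx=16: raw=0x59007 flags P=1 W=1 U=1 S=0
  [1] read 0x59 idx=4: raw=0x5B007 flags P=1 W=1 U=1 S=0
  [2] read 0x5B idx=22: raw=0x5C007 flags P=1 W=1 U=1 S=0
  [3] read 0x5C idx=15: raw=0x60003 flags P=1 W=1 U=0 S=0
  → PROTECTION_VIOLATION  (4 entries read)
#4 VA=0x60401611EB3 (r,user):
  [0] read 0x3E idx=12: raw=0x64007 flags P=1 W=1 U=1 S=0
  [1] read 0x64 idx=16: raw=0x66007 flags P=1 W=1 U=1 S=0
  [2] read 0x66 idx=11: raw=0x68007 flags P=1 W=1 U=1 S=0
  [3] read 0x68 idx=17: raw=0x6C003 flags P=1 W=1 U=0 S=0
  → PROTECTION_VIOLATION  (4 entries read)

Access #0 fault: NONE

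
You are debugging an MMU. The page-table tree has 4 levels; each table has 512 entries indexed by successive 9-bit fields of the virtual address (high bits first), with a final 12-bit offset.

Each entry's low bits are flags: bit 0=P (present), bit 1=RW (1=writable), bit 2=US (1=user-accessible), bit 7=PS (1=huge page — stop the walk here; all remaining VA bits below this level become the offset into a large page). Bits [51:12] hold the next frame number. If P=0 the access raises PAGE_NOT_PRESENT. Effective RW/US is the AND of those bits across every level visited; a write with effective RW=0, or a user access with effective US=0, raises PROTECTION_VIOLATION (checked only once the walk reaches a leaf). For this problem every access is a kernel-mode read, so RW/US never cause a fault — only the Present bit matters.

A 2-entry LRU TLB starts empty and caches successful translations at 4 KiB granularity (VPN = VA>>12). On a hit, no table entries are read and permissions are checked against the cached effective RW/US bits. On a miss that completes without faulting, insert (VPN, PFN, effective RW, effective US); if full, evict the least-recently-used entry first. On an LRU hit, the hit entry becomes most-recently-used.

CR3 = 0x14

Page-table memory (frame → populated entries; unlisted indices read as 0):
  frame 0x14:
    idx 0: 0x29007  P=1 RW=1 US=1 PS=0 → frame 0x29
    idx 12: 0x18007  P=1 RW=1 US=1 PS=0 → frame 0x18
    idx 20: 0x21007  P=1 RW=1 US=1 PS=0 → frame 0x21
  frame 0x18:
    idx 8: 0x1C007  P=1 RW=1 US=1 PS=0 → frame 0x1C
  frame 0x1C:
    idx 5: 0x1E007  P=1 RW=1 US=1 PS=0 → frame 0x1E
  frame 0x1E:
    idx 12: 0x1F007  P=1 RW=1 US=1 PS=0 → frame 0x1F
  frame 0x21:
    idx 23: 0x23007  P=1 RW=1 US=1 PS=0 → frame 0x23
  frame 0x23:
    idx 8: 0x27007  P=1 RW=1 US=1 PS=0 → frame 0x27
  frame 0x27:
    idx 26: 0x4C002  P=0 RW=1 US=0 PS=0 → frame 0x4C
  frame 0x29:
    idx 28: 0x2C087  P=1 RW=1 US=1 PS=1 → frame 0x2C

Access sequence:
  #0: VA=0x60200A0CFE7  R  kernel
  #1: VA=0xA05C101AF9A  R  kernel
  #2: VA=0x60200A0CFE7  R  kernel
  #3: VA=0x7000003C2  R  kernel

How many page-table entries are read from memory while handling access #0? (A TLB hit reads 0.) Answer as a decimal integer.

Walk each access:
#0 VA=0x60200A0CFE7 (r,kernel):
  L0 @0x14[12] → 0x18007  P=1,RW=1,US=1,PS=0
  L1 @0x18[8] → 0x1C007  P=1,RW=1,US=1,PS=0
  L2 @0x1C[5] → 0x1E007  P=1,RW=1,US=1,PS=0
  L3 @0x1E[12] → 0x1F007  P=1,RW=1,US=1,PS=0
  → PA=0x1FFE7  (4 entries read)
#1 VA=0xA05C101AF9A (r,kernel):
  L0 @0x14[20] → 0x21007  P=1,RW=1,US=1,PS=0
  L1 @0x21[23] → 0x23007  P=1,RW=1,US=1,PS=0
  L2 @0x23[8] → 0x27007  P=1,RW=1,US=1,PS=0
  L3 @0x27[26] → 0x4C002  P=0,RW=1,US=0,PS=0
  ⇒ fault: PAGE_NOT_PRESENT  — 4 lookups
#2 VA=0x60200A0CFE7 (r,kernel):
  TLB hit vpn=0x60200A0C → PA=0x1FFE7
#3 VA=0x7000003C2 (r,kernel):
  L0 @0x14[0] → 0x29007  P=1,RW=1,US=1,PS=0
  L1 @0x29[28] → 0x2C087  P=1,RW=1,US=1,PS=1
  → PA=0x2C3C2 (huge @L1)  (2 entries read)

Entries read for #0: 4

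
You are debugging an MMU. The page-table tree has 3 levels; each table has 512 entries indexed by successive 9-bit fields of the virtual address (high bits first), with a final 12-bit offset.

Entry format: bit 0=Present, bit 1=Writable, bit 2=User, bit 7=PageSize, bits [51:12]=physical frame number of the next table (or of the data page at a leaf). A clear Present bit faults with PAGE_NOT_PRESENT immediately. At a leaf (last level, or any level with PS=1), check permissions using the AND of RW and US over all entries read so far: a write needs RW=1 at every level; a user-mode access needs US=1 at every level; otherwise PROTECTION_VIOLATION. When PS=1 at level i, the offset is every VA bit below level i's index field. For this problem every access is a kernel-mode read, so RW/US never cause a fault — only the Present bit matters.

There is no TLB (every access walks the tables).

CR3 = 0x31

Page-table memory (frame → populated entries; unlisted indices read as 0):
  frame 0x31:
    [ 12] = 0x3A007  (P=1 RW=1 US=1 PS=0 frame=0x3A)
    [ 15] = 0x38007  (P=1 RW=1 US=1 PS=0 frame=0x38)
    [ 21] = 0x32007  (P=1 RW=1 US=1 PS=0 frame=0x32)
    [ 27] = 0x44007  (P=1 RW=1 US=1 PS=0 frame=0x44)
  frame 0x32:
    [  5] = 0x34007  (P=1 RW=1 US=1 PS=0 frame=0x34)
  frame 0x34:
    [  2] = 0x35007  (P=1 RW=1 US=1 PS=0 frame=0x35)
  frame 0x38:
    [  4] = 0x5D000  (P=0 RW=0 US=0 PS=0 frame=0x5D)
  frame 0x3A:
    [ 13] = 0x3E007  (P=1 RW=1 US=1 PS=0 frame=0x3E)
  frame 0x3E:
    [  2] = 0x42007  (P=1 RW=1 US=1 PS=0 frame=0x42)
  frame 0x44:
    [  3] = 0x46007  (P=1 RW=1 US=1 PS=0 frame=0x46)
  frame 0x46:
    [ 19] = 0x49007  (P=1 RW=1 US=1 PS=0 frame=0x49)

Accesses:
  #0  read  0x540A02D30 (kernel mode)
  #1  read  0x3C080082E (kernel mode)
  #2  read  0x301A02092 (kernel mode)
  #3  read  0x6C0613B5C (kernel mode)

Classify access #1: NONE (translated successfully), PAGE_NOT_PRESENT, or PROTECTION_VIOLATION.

Walk each access:
#0 VA=0x540A02D30 (r,kernel):
  lvl0: tbl 0x31, slot 21 ⇒ 0x32007 (P1/RW1/US1/PS0)
  lvl1: tbl 0x32, slot 5 ⇒ 0x34007 (P1/RW1/US1/PS0)
  lvl2: tbl 0x34, slot 2 ⇒ 0x35007 (P1/RW1/US1/PS0)
  → PA=0x35D30  (3 entries read)
#1 VA=0x3C080082E (r,kernel):
  lvl0: tbl 0x31, slot 15 ⇒ 0x38007 (P1/RW1/US1/PS0)
  lvl1: tbl 0x38, slot 4 ⇒ 0x5D000 (P0/RW0/US0/PS0)
  → PAGE_NOT_PRESENT  (2 entries read)
#2 VA=0x301A02092 (r,kernel):
  lvl0: tbl 0x31, slot 12 ⇒ 0x3A007 (P1/RW1/US1/PS0)
  lvl1: tbl 0x3A, slot 13 ⇒ 0x3E007 (P1/RW1/US1/PS0)
  lvl2: tbl 0x3E, slot 2 ⇒ 0x42007 (P1/RW1/US1/PS0)
  → PA=0x42092  (3 entries read)
#3 VA=0x6C0613B5C (r,kernel):
  lvl0: tbl 0x31, slot 27 ⇒ 0x44007 (P1/RW1/US1/PS0)
  lvl1: tbl 0x44, slot 3 ⇒ 0x46007 (P1/RW1/US1/PS0)
  lvl2: tbl 0x46, slot 19 ⇒ 0x49007 (P1/RW1/US1/PS0)
  → PA=0x49B5C  (3 entries read)

Access #1 fault: PAGE_NOT_PRESENT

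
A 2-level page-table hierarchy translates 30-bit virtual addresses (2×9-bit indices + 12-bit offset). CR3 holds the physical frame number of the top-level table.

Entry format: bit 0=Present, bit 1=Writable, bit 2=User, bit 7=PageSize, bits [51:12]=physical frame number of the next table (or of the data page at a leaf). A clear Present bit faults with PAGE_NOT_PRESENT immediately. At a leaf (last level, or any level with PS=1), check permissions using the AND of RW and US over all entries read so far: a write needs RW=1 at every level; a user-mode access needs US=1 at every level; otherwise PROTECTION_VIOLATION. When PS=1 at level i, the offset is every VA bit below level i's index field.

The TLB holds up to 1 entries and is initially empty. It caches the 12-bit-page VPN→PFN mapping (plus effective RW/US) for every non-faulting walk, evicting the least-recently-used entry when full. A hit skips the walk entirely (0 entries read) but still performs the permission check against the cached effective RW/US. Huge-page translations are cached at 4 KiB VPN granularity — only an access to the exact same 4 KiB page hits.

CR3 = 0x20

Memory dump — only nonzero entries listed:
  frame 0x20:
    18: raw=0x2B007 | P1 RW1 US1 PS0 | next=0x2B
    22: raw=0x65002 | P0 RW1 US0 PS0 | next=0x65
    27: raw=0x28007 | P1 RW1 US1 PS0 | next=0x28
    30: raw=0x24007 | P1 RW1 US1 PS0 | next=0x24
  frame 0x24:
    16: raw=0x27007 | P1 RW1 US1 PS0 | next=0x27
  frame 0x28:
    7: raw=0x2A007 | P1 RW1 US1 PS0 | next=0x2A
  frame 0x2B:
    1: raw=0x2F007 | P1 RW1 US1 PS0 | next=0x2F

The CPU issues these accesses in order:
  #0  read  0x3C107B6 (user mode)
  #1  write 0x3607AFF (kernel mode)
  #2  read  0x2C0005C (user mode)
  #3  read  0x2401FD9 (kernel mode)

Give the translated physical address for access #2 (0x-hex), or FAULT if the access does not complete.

Trace:
#0 VA=0x3C107B6 (r,user):
  lvl0: tbl 0x20, slot 30 ⇒ 0x24007 (P1/RW1/US1/PS0)
  lvl1: tbl 0x24, slot 16 ⇒ 0x27007 (P1/RW1/US1/PS0)
  ⇒ phys 0x277B6  [2 reads]
#1 VA=0x3607AFF (w,kernel):
  lvl0: tbl 0x20, slot 27 ⇒ 0x28007 (P1/RW1/US1/PS0)
  lvl1: tbl 0x28, slot 7 ⇒ 0x2A007 (P1/RW1/US1/PS0)
  ⇒ phys 0x2AAFF  [2 reads]
#2 VA=0x2C0005C (r,user):
  lvl0: tbl 0x20, slot 22 ⇒ 0x65002 (P0/RW1/US0/PS0)
  ⇒ fault: PAGE_NOT_PRESENT  — 1 lookups
#3 VA=0x2401FD9 (r,kernel):
  lvl0: tbl 0x20, slot 18 ⇒ 0x2B007 (P1/RW1/US1/PS0)
  lvl1: tbl 0x2B, slot 1 ⇒ 0x2F007 (P1/RW1/US1/PS0)
  ⇒ phys 0x2FFD9  [2 reads]

Access #2 PA: FAULT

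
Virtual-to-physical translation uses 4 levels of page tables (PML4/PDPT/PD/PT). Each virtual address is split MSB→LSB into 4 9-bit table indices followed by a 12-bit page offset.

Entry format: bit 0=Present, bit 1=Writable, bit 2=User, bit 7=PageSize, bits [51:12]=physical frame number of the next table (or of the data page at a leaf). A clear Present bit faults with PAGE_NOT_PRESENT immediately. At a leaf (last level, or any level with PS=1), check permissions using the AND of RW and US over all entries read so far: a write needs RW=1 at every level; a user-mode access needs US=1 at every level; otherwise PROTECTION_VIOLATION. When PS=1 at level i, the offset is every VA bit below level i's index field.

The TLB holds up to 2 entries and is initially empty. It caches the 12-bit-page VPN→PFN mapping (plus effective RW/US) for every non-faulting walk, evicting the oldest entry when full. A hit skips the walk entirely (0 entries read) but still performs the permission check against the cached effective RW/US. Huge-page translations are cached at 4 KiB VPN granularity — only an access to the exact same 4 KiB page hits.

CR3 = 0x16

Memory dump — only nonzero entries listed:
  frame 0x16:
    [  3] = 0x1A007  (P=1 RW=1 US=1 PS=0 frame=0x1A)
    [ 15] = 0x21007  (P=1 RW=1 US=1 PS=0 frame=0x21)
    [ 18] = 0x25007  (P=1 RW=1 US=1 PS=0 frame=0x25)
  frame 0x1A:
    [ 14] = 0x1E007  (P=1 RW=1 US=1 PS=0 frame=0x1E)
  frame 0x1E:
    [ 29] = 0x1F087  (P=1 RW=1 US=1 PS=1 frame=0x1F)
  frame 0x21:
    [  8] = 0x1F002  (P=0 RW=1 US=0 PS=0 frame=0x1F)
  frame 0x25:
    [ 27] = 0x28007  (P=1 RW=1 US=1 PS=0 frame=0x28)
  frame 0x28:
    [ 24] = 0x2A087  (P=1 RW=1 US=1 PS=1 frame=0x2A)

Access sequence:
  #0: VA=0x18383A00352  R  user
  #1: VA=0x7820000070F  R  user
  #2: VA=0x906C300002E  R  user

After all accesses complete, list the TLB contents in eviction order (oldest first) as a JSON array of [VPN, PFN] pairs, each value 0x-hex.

Trace:
#0 VA=0x18383A00352 (r,user):
  L0: frame=0x16 idx=3 entry=0x1A007 [P=1 RW=1 US=1 PS=0]
  L1: frame=0x1A idx=14 entry=0x1E007 [P=1 RW=1 US=1 PS=0]
  L2: frame=0x1E idx=29 entry=0x1F087 [P=1 RW=1 US=1 PS=1]
  ⇒ phys 0x1F352 (huge @L2)  [3 reads]
#1 VA=0x7820000070F (r,user):
  L0: frame=0x16 idx=15 entry=0x21007 [P=1 RW=1 US=1 PS=0]
  L1: frame=0x21 idx=8 entry=0x1F002 [P=0 RW=1 US=0 PS=0]
  → PAGE_NOT_PRESENT  (2 entries read)
#2 VA=0x906C300002E (r,user):
  L0: frame=0x16 idx=18 entry=0x25007 [P=1 RW=1 US=1 PS=0]
  L1: frame=0x25 idx=27 entry=0x28007 [P=1 RW=1 US=1 PS=0]
  L2: frame=0x28 idx=24 entry=0x2A087 [P=1 RW=1 US=1 PS=1]
  ⇒ phys 0x2A02E (huge @L2)  [3 reads]

TLB: [["0x18383A00", "0x1F"], ["0x906C3000", "0x2A"]]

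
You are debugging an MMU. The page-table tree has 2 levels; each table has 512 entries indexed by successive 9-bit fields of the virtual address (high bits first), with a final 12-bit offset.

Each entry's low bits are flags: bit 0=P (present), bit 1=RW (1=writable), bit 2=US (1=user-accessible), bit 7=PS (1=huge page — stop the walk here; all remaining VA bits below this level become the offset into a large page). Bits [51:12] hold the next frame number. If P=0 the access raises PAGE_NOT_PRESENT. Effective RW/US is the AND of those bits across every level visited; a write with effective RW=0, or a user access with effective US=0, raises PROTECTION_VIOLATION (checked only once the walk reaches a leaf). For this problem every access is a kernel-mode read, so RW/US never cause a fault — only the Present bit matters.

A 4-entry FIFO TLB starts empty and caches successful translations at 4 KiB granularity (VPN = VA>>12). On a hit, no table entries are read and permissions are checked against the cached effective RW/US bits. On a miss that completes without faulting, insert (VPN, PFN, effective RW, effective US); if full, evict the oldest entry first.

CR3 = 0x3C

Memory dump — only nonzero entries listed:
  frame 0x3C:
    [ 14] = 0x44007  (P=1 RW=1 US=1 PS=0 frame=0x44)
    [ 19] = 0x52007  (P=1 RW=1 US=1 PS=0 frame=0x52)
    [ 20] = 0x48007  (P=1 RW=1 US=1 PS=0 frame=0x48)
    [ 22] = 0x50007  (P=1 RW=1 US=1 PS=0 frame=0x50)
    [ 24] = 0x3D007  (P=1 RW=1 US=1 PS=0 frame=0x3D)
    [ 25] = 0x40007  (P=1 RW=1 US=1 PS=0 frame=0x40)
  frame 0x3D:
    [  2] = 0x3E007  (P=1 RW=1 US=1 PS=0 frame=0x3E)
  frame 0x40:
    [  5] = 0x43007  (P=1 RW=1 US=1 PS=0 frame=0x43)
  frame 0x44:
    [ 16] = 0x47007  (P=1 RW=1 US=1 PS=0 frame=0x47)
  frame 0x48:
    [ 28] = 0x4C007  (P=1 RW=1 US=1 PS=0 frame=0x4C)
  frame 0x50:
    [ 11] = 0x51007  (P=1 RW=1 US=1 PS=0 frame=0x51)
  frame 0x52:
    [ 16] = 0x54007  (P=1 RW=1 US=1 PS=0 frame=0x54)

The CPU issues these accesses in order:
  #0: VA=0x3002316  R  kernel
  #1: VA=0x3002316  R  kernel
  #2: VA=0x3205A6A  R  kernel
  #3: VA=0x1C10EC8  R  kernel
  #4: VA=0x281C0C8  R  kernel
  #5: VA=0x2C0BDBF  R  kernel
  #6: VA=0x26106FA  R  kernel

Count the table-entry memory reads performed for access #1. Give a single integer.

Per-access translation:
#0 VA=0x3002316 (r,kernel):
  [0] read 0x3C idx=24: raw=0x3D007 flags P=1 W=1 U=1 S=0
  [1] read 0x3D idx=2: raw=0x3E007 flags P=1 W=1 U=1 S=0
  ✓ 0x3E316  — 2 lookups
#1 VA=0x3002316 (r,kernel):
  TLB hit vpn=0x3002 → PA=0x3E316
#2 VA=0x3205A6A (r,kernel):
  [0] read 0x3C idx=25: raw=0x40007 flags P=1 W=1 U=1 S=0
  [1] read 0x40 idx=5: raw=0x43007 flags P=1 W=1 U=1 S=0
  ✓ 0x43A6A  — 2 lookups
#3 VA=0x1C10EC8 (r,kernel):
  [0] read 0x3C idx=14: raw=0x44007 flags P=1 W=1 U=1 S=0
  [1] read 0x44 idx=16: raw=0x47007 flags P=1 W=1 U=1 S=0
  ✓ 0x47EC8  — 2 lookups
#4 VA=0x281C0C8 (r,kernel):
  [0] read 0x3C idx=20: raw=0x48007 flags P=1 W=1 U=1 S=0
  [1] read 0x48 idx=28: raw=0x4C007 flags P=1 W=1 U=1 S=0
  ✓ 0x4C0C8  — 2 lookups
#5 VA=0x2C0BDBF (r,kernel):
  [0] read 0x3C idx=22: raw=0x50007 flags P=1 W=1 U=1 S=0
  [1] read 0x50 idx=11: raw=0x51007 flags P=1 W=1 U=1 S=0
  ✓ 0x51DBF  — 2 lookups
#6 VA=0x26106FA (r,kernel):
  [0] read 0x3C idx=19: raw=0x52007 flags P=1 W=1 U=1 S=0
  [1] read 0x52 idx=16: raw=0x54007 flags P=1 W=1 U=1 S=0
  ✓ 0x546FA  — 2 lookups

Entries read for #1: 0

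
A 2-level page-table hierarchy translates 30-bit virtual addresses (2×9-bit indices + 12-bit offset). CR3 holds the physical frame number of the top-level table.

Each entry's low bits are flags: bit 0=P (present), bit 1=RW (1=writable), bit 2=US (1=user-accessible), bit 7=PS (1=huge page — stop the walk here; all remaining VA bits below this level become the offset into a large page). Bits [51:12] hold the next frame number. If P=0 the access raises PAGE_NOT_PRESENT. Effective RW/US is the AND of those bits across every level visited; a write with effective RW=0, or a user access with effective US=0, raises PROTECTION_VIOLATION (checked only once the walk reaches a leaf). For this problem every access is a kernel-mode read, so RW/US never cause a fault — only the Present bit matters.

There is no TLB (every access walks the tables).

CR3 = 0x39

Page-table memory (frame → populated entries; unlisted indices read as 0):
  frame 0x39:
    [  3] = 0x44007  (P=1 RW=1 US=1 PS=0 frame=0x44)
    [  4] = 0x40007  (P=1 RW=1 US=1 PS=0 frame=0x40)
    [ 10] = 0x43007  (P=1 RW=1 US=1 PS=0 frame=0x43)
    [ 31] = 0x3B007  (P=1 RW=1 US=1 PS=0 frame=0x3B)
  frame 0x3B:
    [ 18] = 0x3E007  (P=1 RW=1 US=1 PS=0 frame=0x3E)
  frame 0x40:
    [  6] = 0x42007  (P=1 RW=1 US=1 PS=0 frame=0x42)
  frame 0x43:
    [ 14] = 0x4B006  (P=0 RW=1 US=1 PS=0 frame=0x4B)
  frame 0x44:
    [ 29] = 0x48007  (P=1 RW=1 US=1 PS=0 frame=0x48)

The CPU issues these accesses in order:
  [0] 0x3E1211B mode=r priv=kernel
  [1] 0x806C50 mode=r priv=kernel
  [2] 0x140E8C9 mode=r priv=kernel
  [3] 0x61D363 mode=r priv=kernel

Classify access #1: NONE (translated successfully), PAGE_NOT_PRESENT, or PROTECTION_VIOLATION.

Trace:
#0 VA=0x3E1211B (r,kernel):
  [0] read 0x39 idx=31: raw=0x3B007 flags P=1 W=1 U=1 S=0
  [1] read 0x3B idx=18: raw=0x3E007 flags P=1 W=1 U=1 S=0
  → PA=0x3E11B  (2 entries read)
#1 VA=0x806C50 (r,kernel):
  [0] read 0x39 idx=4: raw=0x40007 flags P=1 W=1 U=1 S=0
  [1] read 0x40 idx=6: raw=0x42007 flags P=1 W=1 U=1 S=0
  → PA=0x42C50  (2 entries read)
#2 VA=0x140E8C9 (r,kernel):
  [0] read 0x39 idx=10: raw=0x43007 flags P=1 W=1 U=1 S=0
  [1] read 0x43 idx=14: raw=0x4B006 flags P=0 W=1 U=1 S=0
  ✗ PAGE_NOT_PRESENT  [2 reads]
#3 VA=0x61D363 (r,kernel):
  [0] read 0x39 idx=3: raw=0x44007 flags P=1 W=1 U=1 S=0
  [1] read 0x44 idx=29: raw=0x48007 flags P=1 W=1 U=1 S=0
  → PA=0x48363  (2 entries read)

Access #1 fault: NONE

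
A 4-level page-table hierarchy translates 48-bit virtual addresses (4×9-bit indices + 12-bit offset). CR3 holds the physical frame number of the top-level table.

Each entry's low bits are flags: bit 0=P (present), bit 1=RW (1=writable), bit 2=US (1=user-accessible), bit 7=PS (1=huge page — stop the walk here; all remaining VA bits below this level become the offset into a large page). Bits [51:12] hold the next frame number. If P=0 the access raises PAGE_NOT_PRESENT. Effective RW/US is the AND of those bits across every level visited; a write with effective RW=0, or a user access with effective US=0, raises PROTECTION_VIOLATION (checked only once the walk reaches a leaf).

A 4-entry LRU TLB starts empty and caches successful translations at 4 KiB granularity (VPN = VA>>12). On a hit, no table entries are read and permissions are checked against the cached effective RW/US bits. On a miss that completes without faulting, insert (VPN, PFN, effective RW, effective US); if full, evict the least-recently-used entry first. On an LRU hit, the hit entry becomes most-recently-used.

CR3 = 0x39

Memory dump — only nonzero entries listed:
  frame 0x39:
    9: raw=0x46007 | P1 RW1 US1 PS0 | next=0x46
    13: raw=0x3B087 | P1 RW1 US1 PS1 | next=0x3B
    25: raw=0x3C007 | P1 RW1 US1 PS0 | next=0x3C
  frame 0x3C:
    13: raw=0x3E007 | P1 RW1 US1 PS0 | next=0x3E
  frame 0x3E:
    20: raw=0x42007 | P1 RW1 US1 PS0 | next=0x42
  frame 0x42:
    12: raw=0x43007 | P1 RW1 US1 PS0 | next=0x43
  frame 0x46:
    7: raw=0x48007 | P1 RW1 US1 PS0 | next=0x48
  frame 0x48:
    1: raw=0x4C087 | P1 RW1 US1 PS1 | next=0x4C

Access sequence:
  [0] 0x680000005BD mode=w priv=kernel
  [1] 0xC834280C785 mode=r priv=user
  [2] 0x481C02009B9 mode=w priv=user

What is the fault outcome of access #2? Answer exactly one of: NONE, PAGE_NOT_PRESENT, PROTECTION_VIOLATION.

Trace:
#0 VA=0x680000005BD (w,kernel):
  [0] read 0x39 idx=13: raw=0x3B087 flags P=1 W=1 U=1 S=1
  → PA=0x3B5BD (huge @L0)  (1 entries read)
#1 VA=0xC834280C785 (r,user):
  [0] read 0x39 idx=25: raw=0x3C007 flags P=1 W=1 U=1 S=0
  [1] read 0x3C idx=13: raw=0x3E007 flags P=1 W=1 U=1 S=0
  [2] read 0x3E idx=20: raw=0x42007 flags P=1 W=1 U=1 S=0
  [3] read 0x42 idx=12: raw=0x43007 flags P=1 W=1 U=1 S=0
  → PA=0x43785  (4 entries read)
#2 VA=0x481C02009B9 (w,user):
  [0] read 0x39 idx=9: raw=0x46007 flags P=1 W=1 U=1 S=0
  [1] read 0x46 idx=7: raw=0x48007 flags P=1 W=1 U=1 S=0
  [2] read 0x48 idx=1: raw=0x4C087 flags P=1 W=1 U=1 S=1
  → PA=0x4C9B9 (huge @L2)  (3 entries read)

Access #2 fault: NONE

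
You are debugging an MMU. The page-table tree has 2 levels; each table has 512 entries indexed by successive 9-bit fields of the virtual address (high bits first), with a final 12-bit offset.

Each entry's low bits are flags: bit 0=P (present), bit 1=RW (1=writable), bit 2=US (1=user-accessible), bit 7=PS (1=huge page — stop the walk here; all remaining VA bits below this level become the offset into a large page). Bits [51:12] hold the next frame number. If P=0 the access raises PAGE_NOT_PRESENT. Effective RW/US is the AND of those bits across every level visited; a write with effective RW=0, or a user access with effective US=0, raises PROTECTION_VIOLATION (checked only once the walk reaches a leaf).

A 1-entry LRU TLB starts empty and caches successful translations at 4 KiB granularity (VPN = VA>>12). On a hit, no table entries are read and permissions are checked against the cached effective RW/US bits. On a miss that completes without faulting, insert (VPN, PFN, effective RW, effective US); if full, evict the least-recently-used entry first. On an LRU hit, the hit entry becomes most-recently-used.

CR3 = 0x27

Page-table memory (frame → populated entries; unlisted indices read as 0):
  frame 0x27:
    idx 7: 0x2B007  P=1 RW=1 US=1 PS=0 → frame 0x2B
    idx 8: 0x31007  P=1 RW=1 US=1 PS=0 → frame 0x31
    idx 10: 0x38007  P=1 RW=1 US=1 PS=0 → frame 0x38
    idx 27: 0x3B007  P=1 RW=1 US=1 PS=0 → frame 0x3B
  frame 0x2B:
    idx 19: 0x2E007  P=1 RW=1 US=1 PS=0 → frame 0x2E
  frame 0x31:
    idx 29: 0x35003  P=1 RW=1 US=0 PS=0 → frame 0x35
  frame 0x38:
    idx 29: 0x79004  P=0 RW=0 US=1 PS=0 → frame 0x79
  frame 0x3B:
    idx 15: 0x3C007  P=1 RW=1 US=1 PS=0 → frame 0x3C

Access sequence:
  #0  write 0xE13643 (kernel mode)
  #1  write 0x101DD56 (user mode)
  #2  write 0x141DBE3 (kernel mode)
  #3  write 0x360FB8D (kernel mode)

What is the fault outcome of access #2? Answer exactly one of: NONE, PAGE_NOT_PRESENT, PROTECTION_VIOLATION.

Trace:
#0 VA=0xE13643 (w,kernel):
  [0] read 0x27 idx=7: raw=0x2B007 flags P=1 W=1 U=1 S=0
  [1] read 0x2B idx=19: raw=0x2E007 flags P=1 W=1 U=1 S=0
  ⇒ phys 0x2E643  [2 reads]
#1 VA=0x101DD56 (w,user):
  [0] read 0x27 idx=8: raw=0x31007 flags P=1 W=1 U=1 S=0
  [1] read 0x31 idx=29: raw=0x35003 flags P=1 W=1 U=0 S=0
  ✗ PROTECTION_VIOLATION  [2 reads]
#2 VA=0x141DBE3 (w,kernel):
  [0] read 0x27 idx=10: raw=0x38007 flags P=1 W=1 U=1 S=0
  [1] read 0x38 idx=29: raw=0x79004 flags P=0 W=0 U=1 S=0
  ✗ PAGE_NOT_PRESENT  [2 reads]
#3 VA=0x360FB8D (w,kernel):
  [0] read 0x27 idx=27: raw=0x3B007 flags P=1 W=1 U=1 S=0
  [1] read 0x3B idx=15: raw=0x3C007 flags P=1 W=1 U=1 S=0
  ⇒ phys 0x3CB8D  [2 reads]

Access #2 fault: PAGE_NOT_PRESENT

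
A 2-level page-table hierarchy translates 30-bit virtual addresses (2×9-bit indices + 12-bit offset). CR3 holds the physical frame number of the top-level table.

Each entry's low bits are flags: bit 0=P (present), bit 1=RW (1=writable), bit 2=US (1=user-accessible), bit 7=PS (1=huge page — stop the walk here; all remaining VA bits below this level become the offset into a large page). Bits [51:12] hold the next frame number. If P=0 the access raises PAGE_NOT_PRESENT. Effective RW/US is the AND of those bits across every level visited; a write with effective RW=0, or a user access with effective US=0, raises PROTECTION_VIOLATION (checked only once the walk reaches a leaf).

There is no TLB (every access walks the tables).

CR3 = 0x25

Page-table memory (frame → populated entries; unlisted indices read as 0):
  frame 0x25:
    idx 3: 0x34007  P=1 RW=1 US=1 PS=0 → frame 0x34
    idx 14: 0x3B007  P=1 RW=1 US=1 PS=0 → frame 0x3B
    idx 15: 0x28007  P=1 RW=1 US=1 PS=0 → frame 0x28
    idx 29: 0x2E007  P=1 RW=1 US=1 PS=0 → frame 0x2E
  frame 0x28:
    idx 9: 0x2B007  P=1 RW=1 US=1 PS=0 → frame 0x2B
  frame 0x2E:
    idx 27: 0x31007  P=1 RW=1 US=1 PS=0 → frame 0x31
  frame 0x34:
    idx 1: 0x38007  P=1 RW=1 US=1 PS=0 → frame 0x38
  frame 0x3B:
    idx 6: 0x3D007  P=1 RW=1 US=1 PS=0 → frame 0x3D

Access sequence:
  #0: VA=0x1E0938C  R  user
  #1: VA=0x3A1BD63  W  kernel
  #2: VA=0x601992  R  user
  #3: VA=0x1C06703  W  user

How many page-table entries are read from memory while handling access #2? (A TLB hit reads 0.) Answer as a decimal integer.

Walk each access:
#0 VA=0x1E0938C (r,user):
  lvl0: tbl 0x25, slot 15 ⇒ 0x28007 (P1/RW1/US1/PS0)
  lvl1: tbl 0x28, slot 9 ⇒ 0x2B007 (P1/RW1/US1/PS0)
  ✓ 0x2B38C  — 2 lookups
#1 VA=0x3A1BD63 (w,kernel):
  lvl0: tbl 0x25, slot 29 ⇒ 0x2E007 (P1/RW1/US1/PS0)
  lvl1: tbl 0x2E, slot 27 ⇒ 0x31007 (P1/RW1/US1/PS0)
  ✓ 0x31D63  — 2 lookups
#2 VA=0x601992 (r,user):
  lvl0: tbl 0x25, slot 3 ⇒ 0x34007 (P1/RW1/US1/PS0)
  lvl1: tbl 0x34, slot 1 ⇒ 0x38007 (P1/RW1/US1/PS0)
  ✓ 0x38992  — 2 lookups
#3 VA=0x1C06703 (w,user):
  lvl0: tbl 0x25, slot 14 ⇒ 0x3B007 (P1/RW1/US1/PS0)
  lvl1: tbl 0x3B, slot 6 ⇒ 0x3D007 (P1/RW1/US1/PS0)
  ✓ 0x3D703  — 2 lookups

Entries read for #2: 2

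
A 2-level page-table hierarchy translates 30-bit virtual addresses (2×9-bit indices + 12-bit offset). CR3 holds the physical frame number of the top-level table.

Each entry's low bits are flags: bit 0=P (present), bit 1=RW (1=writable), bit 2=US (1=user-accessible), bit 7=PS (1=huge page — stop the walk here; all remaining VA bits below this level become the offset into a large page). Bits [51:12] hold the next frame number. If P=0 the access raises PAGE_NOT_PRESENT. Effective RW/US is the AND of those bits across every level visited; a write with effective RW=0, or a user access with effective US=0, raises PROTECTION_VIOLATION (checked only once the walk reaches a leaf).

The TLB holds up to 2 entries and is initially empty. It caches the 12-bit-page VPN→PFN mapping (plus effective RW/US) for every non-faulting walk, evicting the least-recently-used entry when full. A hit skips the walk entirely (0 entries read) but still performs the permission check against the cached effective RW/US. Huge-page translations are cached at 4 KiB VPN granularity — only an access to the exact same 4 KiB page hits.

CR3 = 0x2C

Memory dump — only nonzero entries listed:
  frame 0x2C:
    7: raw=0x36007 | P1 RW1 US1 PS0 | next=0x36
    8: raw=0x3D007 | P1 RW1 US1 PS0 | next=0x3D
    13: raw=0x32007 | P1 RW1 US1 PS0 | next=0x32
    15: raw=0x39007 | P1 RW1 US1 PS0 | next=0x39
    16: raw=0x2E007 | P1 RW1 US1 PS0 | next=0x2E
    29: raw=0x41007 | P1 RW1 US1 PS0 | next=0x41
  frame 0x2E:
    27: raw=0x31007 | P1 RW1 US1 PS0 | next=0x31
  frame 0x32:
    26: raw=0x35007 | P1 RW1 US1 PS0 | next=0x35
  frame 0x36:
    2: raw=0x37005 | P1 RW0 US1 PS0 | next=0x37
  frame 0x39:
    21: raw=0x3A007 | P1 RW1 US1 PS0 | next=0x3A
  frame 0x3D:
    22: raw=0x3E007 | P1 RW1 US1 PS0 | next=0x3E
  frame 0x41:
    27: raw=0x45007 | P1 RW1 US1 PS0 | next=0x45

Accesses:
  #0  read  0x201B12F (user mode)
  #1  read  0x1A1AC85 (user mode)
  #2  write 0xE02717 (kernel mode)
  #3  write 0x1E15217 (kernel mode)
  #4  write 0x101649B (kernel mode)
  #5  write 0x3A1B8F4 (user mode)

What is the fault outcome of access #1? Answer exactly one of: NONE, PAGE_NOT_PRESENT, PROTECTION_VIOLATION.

Trace:
#0 VA=0x201B12F (r,user):
  L0 @0x2C[16] → 0x2E007  P=1,RW=1,US=1,PS=0
  L1 @0x2E[27] → 0x31007  P=1,RW=1,US=1,PS=0
  ✓ 0x3112F  — 2 lookups
#1 VA=0x1A1AC85 (r,user):
  L0 @0x2C[13] → 0x32007  P=1,RW=1,US=1,PS=0
  L1 @0x32[26] → 0x35007  P=1,RW=1,US=1,PS=0
  ✓ 0x35C85  — 2 lookups
#2 VA=0xE02717 (w,kernel):
  L0 @0x2C[7] → 0x36007  P=1,RW=1,US=1,PS=0
  L1 @0x36[2] → 0x37005  P=1,RW=0,US=1,PS=0
  ✗ PROTECTION_VIOLATION  [2 reads]
#3 VA=0x1E15217 (w,kernel):
  L0 @0x2C[15] → 0x39007  P=1,RW=1,US=1,PS=0
  L1 @0x39[21] → 0x3A007  P=1,RW=1,US=1,PS=0
  ✓ 0x3A217  — 2 lookups
#4 VA=0x101649B (w,kernel):
  L0 @0x2C[8] → 0x3D007  P=1,RW=1,US=1,PS=0
  L1 @0x3D[22] → 0x3E007  P=1,RW=1,US=1,PS=0
  ✓ 0x3E49B  — 2 lookups
#5 VA=0x3A1B8F4 (w,user):
  L0 @0x2C[29] → 0x41007  P=1,RW=1,US=1,PS=0
  L1 @0x41[27] → 0x45007  P=1,RW=1,US=1,PS=0
  ✓ 0x458F4  — 2 lookups

Access #1 fault: NONE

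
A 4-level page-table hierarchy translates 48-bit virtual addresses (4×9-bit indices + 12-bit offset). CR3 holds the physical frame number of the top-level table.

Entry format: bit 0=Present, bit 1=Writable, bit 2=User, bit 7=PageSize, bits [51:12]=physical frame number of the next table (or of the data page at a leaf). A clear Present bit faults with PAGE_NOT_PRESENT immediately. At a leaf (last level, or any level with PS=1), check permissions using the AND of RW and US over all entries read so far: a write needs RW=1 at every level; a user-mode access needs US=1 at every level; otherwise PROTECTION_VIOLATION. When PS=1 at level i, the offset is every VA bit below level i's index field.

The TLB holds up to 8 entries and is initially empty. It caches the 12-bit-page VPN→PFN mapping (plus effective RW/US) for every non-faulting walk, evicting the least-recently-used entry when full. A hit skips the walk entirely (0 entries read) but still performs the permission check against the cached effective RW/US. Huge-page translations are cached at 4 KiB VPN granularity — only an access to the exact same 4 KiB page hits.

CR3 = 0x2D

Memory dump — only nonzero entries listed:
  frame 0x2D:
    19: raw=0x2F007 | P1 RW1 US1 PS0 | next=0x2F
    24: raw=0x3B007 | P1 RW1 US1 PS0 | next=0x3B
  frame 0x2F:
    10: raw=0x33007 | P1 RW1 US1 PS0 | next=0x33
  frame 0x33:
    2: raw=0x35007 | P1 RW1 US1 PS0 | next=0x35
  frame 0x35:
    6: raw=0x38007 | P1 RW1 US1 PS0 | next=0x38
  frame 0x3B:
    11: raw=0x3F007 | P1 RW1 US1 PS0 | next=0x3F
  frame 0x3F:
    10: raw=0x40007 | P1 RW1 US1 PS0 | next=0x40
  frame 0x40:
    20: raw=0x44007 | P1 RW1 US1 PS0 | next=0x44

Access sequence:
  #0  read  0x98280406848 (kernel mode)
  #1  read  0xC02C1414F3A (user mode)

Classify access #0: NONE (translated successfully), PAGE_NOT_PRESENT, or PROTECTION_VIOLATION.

Walk each access:
#0 VA=0x98280406848 (r,kernel):
  L0: frame=0x2D idx=19 entry=0x2F007 [P=1 RW=1 US=1 PS=0]
  L1: frame=0x2F idx=10 entry=0x33007 [P=1 RW=1 US=1 PS=0]
  L2: frame=0x33 idx=2 entry=0x35007 [P=1 RW=1 US=1 PS=0]
  L3: frame=0x35 idx=6 entry=0x38007 [P=1 RW=1 US=1 PS=0]
  ✓ 0x38848  — 4 lookups
#1 VA=0xC02C1414F3A (r,user):
  L0: frame=0x2D idx=24 entry=0x3B007 [P=1 RW=1 US=1 PS=0]
  L1: frame=0x3B idx=11 entry=0x3F007 [P=1 RW=1 US=1 PS=0]
  L2: frame=0x3F idx=10 entry=0x40007 [P=1 RW=1 US=1 PS=0]
  L3: frame=0x40 idx=20 entry=0x44007 [P=1 RW=1 US=1 PS=0]
  ✓ 0x44F3A  — 4 lookups

Access #0 fault: NONE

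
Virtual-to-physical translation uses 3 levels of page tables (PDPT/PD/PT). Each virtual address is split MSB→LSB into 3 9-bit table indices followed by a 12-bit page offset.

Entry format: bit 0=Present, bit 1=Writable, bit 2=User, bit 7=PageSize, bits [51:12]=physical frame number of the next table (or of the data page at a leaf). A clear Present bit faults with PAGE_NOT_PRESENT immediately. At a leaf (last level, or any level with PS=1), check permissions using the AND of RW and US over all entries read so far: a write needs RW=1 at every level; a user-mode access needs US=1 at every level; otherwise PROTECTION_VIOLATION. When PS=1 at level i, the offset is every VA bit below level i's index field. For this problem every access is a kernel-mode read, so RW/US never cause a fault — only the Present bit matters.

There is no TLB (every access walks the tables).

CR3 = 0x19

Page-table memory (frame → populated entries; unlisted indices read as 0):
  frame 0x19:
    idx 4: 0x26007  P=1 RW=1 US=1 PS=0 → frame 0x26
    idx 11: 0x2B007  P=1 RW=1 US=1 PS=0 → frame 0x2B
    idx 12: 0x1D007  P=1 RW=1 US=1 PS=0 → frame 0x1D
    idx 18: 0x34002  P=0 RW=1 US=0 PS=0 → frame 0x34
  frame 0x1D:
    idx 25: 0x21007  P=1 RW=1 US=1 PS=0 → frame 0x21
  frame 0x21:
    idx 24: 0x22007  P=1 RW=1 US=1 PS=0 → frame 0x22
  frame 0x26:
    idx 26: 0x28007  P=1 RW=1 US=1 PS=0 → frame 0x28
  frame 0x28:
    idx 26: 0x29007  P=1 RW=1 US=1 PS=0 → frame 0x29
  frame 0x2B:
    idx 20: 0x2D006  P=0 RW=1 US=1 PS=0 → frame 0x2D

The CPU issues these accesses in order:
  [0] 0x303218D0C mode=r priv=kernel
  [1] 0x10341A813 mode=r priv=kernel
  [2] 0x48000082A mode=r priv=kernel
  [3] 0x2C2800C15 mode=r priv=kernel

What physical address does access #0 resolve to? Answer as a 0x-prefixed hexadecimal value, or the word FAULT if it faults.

Trace:
#0 VA=0x303218D0C (r,kernel):
  L0 @0x19[12] → 0x1D007  P=1,RW=1,US=1,PS=0
  L1 @0x1D[25] → 0x21007  P=1,RW=1,US=1,PS=0
  L2 @0x21[24] → 0x22007  P=1,RW=1,US=1,PS=0
  → PA=0x22D0C  (3 entries read)
#1 VA=0x10341A813 (r,kernel):
  L0 @0x19[4] → 0x26007  P=1,RW=1,US=1,PS=0
  L1 @0x26[26] → 0x28007  P=1,RW=1,US=1,PS=0
  L2 @0x28[26] → 0x29007  P=1,RW=1,US=1,PS=0
  → PA=0x29813  (3 entries read)
#2 VA=0x48000082A (r,kernel):
  L0 @0x19[18] → 0x34002  P=0,RW=1,US=0,PS=0
  → PAGE_NOT_PRESENT  (1 entries read)
#3 VA=0x2C2800C15 (r,kernel):
  L0 @0x19[11] → 0x2B007  P=1,RW=1,US=1,PS=0
  L1 @0x2B[20] → 0x2D006  P=0,RW=1,US=1,PS=0
  → PAGE_NOT_PRESENT  (2 entries read)

Access #0 PA: 0x22D0C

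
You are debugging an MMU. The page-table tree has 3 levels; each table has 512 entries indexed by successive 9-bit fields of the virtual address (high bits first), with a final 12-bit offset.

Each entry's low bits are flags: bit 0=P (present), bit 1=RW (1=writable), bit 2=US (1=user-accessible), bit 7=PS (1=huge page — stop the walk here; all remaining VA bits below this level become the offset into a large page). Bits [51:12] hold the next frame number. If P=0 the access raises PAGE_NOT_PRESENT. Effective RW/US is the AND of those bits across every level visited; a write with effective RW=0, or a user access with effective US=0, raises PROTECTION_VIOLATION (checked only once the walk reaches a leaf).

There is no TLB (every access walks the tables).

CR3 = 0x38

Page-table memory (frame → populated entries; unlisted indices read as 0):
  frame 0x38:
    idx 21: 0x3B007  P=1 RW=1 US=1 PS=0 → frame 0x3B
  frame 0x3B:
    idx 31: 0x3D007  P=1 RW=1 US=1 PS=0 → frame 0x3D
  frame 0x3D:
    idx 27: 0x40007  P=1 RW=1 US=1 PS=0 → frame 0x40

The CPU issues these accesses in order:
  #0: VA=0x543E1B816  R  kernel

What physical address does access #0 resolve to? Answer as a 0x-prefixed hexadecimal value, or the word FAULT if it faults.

Per-access translation:
#0 VA=0x543E1B816 (r,kernel):
  L0 @0x38[21] → 0x3B007  P=1,RW=1,US=1,PS=0
  L1 @0x3B[31] → 0x3D007  P=1,RW=1,US=1,PS=0
  L2 @0x3D[27] → 0x40007  P=1,RW=1,US=1,PS=0
  → PA=0x40816  (3 entries read)

Access #0 PA: 0x40816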